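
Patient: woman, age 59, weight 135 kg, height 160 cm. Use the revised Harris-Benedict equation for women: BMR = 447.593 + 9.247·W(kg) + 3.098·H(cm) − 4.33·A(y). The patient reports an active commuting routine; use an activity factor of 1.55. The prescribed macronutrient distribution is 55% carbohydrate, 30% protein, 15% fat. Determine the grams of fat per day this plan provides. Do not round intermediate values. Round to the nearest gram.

Harris-Benedict: BMR = 447.593 + 9.247(135) + 3.098(160) − 4.33(59) = 1936.148 kcal/day.
TEE = 1936.148 × 1.55 = 3001.0294 kcal/day.
Fat energy = 15% × 3001.0294 = 450.1544 kcal.
Fat = 450.1544 ÷ 9 kcal/g = 50.0172 g.

50 g/day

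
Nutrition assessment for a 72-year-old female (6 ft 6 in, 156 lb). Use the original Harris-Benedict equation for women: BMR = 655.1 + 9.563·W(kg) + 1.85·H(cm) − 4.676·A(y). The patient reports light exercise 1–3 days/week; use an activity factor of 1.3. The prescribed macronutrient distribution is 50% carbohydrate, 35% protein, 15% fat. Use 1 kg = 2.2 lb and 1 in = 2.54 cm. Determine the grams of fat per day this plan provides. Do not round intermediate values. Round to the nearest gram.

30 g/day

Convert to metric: weight = 156 ÷ 2.2 = 70.9091 kg; height = (6×12 + 6) × 2.54 = 78 × 2.54 = 198.12 cm.
Harris-Benedict: BMR = 655.1 + 9.563(70.9091) + 1.85(198.12) − 4.676(72) = 1363.0536 kcal/day.
TEE = 1363.0536 × 1.3 = 1771.9697 kcal/day.
Fat energy = 15% × 1771.9697 = 265.7955 kcal.
Fat = 265.7955 ÷ 9 kcal/g = 29.5328 g.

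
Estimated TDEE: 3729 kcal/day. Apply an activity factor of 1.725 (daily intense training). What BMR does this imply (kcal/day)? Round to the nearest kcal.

2162 kcal/day

BMR = TEE ÷ activity factor = 3729 ÷ 1.725 = 2161.7391 kcal/day.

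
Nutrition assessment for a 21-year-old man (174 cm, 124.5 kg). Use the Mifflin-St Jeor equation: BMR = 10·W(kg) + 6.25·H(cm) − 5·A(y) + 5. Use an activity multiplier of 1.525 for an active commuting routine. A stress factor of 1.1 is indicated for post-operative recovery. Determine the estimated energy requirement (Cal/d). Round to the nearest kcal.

3745 Cal/d

Mifflin-St Jeor (male): BMR = 10(124.5) + 6.25(174) − 5(21) + 5 = 1245 + 1087.5 − 105 + 5 = 2232.5 kcal/day.
TEE = BMR × activity factor = 2232.5 × 1.525 = 3404.5625 kcal/day.
Apply stress factor: 3404.5625 × 1.1 = 3745.0188 kcal/day.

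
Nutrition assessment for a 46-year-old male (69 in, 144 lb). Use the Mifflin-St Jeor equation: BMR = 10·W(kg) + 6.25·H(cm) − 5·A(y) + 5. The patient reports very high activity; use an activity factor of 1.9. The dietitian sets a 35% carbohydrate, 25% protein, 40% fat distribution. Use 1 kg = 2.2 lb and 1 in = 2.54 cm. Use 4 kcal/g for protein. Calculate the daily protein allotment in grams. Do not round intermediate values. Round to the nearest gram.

181 g/day

Convert to metric: weight = 144 ÷ 2.2 = 65.4545 kg; height = 69 × 2.54 = 175.26 cm.
Mifflin-St Jeor (male): BMR = 10(65.4545) + 6.25(175.26) − 5(46) + 5 = 654.5455 + 1095.375 − 230 + 5 = 1524.9205 kcal/day.
TEE = 1524.9205 × 1.9 = 2897.3489 kcal/day.
Protein energy = 25% × 2897.3489 = 724.3372 kcal.
Protein = 724.3372 ÷ 4 kcal/g = 181.0843 g.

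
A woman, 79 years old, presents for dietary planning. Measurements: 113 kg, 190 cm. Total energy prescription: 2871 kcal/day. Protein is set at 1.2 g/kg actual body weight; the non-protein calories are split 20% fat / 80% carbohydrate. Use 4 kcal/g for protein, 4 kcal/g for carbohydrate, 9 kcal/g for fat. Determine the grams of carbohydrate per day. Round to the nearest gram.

466 g/day

Protein = 1.2 × 113 = 135.6 g → 135.6 × 4 = 542.4 kcal.
Non-protein calories = 2871 − 542.4 = 2328.6 kcal.
Fat: 20% × 2328.6 = 465.72 kcal; carbohydrate: 1862.88 kcal.
Carbohydrate: 1862.88 kcal ÷ 4 kcal/g = 465.72 g.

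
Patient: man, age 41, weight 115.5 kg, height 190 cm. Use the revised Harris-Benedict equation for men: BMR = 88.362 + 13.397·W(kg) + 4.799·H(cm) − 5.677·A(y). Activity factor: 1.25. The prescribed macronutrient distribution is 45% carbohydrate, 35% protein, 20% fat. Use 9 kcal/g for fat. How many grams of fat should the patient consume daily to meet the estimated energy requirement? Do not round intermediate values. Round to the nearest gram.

64 g/day

Harris-Benedict: BMR = 88.362 + 13.397(115.5) + 4.799(190) − 5.677(41) = 2314.7685 kcal/day.
TEE = 2314.7685 × 1.25 = 2893.4606 kcal/day.
Fat energy = 20% × 2893.4606 = 578.6921 kcal.
Fat = 578.6921 ÷ 9 kcal/g = 64.2991 g.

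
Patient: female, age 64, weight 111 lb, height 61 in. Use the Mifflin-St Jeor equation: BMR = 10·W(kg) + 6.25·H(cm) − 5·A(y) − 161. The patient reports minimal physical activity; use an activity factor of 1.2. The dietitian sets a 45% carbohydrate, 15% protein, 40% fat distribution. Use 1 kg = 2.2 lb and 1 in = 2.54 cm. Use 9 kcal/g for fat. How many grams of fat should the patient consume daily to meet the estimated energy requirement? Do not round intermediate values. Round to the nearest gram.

Convert to metric: weight = 111 ÷ 2.2 = 50.4545 kg; height = 61 × 2.54 = 154.94 cm.
Mifflin-St Jeor (female): BMR = 10(50.4545) + 6.25(154.94) − 5(64) − 161 = 504.5455 + 968.375 − 320 − 161 = 991.9205 kcal/day.
TEE = 991.9205 × 1.2 = 1190.3045 kcal/day.
Fat energy = 40% × 1190.3045 = 476.1218 kcal.
Fat = 476.1218 ÷ 9 kcal/g = 52.9024 g.

53 g/day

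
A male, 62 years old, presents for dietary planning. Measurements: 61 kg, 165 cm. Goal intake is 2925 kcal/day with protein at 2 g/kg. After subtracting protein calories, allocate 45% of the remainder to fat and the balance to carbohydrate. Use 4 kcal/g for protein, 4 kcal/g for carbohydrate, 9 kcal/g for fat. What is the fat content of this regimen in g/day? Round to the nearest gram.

Protein = 2 × 61 = 122 g → 122 × 4 = 488 kcal.
Non-protein calories = 2925 − 488 = 2437 kcal.
Fat: 45% × 2437 = 1096.65 kcal; carbohydrate: 1340.35 kcal.
Fat: 1096.65 kcal ÷ 9 kcal/g = 121.85 g.

122 g/day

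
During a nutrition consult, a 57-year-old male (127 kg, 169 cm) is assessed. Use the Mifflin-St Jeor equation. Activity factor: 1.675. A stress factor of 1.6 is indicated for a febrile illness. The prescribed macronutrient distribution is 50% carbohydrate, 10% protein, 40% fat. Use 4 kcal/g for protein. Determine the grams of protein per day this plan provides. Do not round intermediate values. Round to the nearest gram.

Mifflin-St Jeor (male): BMR = 10(127) + 6.25(169) − 5(57) + 5 = 1270 + 1056.25 − 285 + 5 = 2046.25 kcal/day.
TEE = 2046.25 × 1.675 = 3427.4688 kcal/day.
With stress factor 1.6: 3427.4688 × 1.6 = 5483.95 kcal/day.
Protein energy = 10% × 5483.95 = 548.395 kcal.
Protein = 548.395 ÷ 4 kcal/g = 137.0988 g.

137 g/day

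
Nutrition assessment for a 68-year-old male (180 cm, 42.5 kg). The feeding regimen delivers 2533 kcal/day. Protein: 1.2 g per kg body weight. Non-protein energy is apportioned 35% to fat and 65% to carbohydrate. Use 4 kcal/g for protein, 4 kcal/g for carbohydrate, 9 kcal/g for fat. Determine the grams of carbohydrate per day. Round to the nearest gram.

Protein = 1.2 × 42.5 = 51 g → 51 × 4 = 204 kcal.
Non-protein calories = 2533 − 204 = 2329 kcal.
Fat: 35% × 2329 = 815.15 kcal; carbohydrate: 1513.85 kcal.
Carbohydrate: 1513.85 kcal ÷ 4 kcal/g = 378.4625 g.

378 g/day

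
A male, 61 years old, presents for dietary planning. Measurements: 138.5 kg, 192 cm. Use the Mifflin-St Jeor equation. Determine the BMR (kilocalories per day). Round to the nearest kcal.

Mifflin-St Jeor (male): BMR = 10(138.5) + 6.25(192) − 5(61) + 5 = 1385 + 1200 − 305 + 5 = 2285 kcal/day.

2285 kilocalories per day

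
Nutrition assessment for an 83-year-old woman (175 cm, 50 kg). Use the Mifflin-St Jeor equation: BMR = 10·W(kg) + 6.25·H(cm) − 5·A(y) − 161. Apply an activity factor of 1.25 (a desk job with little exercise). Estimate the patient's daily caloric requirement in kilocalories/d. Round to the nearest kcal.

1272 kilocalories/d

Mifflin-St Jeor (female): BMR = 10(50) + 6.25(175) − 5(83) − 161 = 500 + 1093.75 − 415 − 161 = 1017.75 kcal/day.
TEE = BMR × activity factor = 1017.75 × 1.25 = 1272.1875 kcal/day.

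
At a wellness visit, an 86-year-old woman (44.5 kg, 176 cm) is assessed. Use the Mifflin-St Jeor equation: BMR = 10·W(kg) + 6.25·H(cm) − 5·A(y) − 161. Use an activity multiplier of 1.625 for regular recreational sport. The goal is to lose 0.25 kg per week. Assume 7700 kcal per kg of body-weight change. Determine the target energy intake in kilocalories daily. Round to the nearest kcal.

Mifflin-St Jeor (female): BMR = 10(44.5) + 6.25(176) − 5(86) − 161 = 445 + 1100 − 430 − 161 = 954 kcal/day.
TEE = 954 × 1.625 = 1550.25 kcal/day.
Required daily deficit = 0.25 × 7700 ÷ 7 = 275 kcal/day.
Target intake = 1550.25 − 275 = 1275.25 kcal/day.

1275 kilocalories daily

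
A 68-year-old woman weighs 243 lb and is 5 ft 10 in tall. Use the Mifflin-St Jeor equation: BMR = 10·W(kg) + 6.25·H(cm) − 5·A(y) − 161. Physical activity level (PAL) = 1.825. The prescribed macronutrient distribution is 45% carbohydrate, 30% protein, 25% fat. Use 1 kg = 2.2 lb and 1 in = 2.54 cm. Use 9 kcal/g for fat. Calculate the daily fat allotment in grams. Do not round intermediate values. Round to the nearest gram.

87 g/day

Convert to metric: weight = 243 ÷ 2.2 = 110.4545 kg; height = (5×12 + 10) × 2.54 = 70 × 2.54 = 177.8 cm.
Mifflin-St Jeor (female): BMR = 10(110.4545) + 6.25(177.8) − 5(68) − 161 = 1104.5455 + 1111.25 − 340 − 161 = 1714.7955 kcal/day.
TEE = 1714.7955 × 1.825 = 3129.5017 kcal/day.
Fat energy = 25% × 3129.5017 = 782.3754 kcal.
Fat = 782.3754 ÷ 9 kcal/g = 86.9306 g.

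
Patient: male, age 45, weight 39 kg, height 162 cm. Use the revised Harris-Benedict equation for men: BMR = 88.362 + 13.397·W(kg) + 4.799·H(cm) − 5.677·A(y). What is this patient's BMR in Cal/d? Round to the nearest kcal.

1133 Cal/d

Harris-Benedict: BMR = 88.362 + 13.397(39) + 4.799(162) − 5.677(45) = 1132.818 kcal/day.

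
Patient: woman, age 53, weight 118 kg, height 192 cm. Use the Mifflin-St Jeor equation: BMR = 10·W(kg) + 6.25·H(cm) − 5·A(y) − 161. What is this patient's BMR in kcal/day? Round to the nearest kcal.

1954 kcal/day

Mifflin-St Jeor (female): BMR = 10(118) + 6.25(192) − 5(53) − 161 = 1180 + 1200 − 265 − 161 = 1954 kcal/day.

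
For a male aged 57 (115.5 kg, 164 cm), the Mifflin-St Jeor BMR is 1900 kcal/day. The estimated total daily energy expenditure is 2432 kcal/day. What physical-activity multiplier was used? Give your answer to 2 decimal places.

1.28

Activity factor = TEE ÷ BMR = 2432 ÷ 1900 = 1.28.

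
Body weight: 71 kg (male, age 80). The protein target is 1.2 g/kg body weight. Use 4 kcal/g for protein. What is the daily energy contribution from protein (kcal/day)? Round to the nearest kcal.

341 kcal/day

Protein = 1.2 g/kg × 71 kg = 85.2 g/day.
Protein energy = 85.2 g × 4 kcal/g = 340.8 kcal/day.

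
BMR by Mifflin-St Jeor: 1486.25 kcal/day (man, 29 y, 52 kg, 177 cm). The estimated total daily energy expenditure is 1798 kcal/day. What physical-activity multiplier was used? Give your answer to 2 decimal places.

1.21

Activity factor = TEE ÷ BMR = 1798 ÷ 1486.25 = 1.21.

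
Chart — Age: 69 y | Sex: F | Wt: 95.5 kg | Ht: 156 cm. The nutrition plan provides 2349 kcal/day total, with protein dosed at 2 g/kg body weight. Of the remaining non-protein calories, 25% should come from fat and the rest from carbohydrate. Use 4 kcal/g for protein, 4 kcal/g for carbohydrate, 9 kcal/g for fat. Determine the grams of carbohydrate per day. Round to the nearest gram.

297 g/day

Protein = 2 × 95.5 = 191 g → 191 × 4 = 764 kcal.
Non-protein calories = 2349 − 764 = 1585 kcal.
Fat: 25% × 1585 = 396.25 kcal; carbohydrate: 1188.75 kcal.
Carbohydrate: 1188.75 kcal ÷ 4 kcal/g = 297.1875 g.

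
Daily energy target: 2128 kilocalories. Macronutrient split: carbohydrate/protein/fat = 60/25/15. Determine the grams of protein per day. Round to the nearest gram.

Protein energy = 25% × 2128 = 532 kcal.
At 4 kcal/g: 532 ÷ 4 = 133 g.

133 g/day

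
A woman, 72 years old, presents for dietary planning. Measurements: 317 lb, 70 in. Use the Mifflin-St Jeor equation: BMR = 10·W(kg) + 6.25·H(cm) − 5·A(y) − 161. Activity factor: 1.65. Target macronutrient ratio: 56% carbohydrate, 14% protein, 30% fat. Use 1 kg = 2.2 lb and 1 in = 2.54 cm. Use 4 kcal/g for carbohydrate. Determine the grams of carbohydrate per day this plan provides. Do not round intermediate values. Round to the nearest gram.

Convert to metric: weight = 317 ÷ 2.2 = 144.0909 kg; height = 70 × 2.54 = 177.8 cm.
Mifflin-St Jeor (female): BMR = 10(144.0909) + 6.25(177.8) − 5(72) − 161 = 1440.9091 + 1111.25 − 360 − 161 = 2031.1591 kcal/day.
TEE = 2031.1591 × 1.65 = 3351.4125 kcal/day.
Carbohydrate energy = 56% × 3351.4125 = 1876.791 kcal.
Carbohydrate = 1876.791 ÷ 4 kcal/g = 469.1978 g.

469 g/day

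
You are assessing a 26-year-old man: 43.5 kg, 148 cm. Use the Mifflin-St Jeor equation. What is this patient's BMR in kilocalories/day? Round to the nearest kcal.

Mifflin-St Jeor (male): BMR = 10(43.5) + 6.25(148) − 5(26) + 5 = 435 + 925 − 130 + 5 = 1235 kcal/day.

1235 kilocalories/day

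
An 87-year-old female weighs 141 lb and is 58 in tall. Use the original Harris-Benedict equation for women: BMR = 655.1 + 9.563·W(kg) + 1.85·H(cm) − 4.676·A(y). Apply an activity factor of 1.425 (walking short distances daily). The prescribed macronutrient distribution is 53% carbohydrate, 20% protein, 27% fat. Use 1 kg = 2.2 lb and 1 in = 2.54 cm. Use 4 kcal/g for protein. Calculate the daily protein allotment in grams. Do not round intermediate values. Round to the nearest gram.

Convert to metric: weight = 141 ÷ 2.2 = 64.0909 kg; height = 58 × 2.54 = 147.32 cm.
Harris-Benedict: BMR = 655.1 + 9.563(64.0909) + 1.85(147.32) − 4.676(87) = 1133.7314 kcal/day.
TEE = 1133.7314 × 1.425 = 1615.5672 kcal/day.
Protein energy = 20% × 1615.5672 = 323.1134 kcal.
Protein = 323.1134 ÷ 4 kcal/g = 80.7784 g.

81 g/day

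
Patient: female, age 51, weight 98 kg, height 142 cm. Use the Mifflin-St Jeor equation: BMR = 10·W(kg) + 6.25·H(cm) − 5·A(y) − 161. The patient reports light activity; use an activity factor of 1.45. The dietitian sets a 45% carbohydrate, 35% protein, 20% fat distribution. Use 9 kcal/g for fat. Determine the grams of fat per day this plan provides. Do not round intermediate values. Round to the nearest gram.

Mifflin-St Jeor (female): BMR = 10(98) + 6.25(142) − 5(51) − 161 = 980 + 887.5 − 255 − 161 = 1451.5 kcal/day.
TEE = 1451.5 × 1.45 = 2104.675 kcal/day.
Fat energy = 20% × 2104.675 = 420.935 kcal.
Fat = 420.935 ÷ 9 kcal/g = 46.7706 g.

47 g/day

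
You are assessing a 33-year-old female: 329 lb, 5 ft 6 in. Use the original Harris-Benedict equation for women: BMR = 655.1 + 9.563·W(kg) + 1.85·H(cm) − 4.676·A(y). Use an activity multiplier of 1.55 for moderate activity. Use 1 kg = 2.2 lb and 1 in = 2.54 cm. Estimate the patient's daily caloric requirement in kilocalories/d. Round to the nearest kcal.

Convert to metric: weight = 329 ÷ 2.2 = 149.5455 kg; height = (5×12 + 6) × 2.54 = 66 × 2.54 = 167.64 cm.
Harris-Benedict: BMR = 655.1 + 9.563(149.5455) + 1.85(167.64) − 4.676(33) = 2241.0292 kcal/day.
TEE = BMR × activity factor = 2241.0292 × 1.55 = 3473.5952 kcal/day.

3474 kilocalories/d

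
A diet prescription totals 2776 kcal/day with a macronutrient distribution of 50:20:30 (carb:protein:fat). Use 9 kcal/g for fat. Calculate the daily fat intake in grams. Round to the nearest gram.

93 g/day

Fat energy = 30% × 2776 = 832.8 kcal.
At 9 kcal/g: 832.8 ÷ 9 = 92.5333 g.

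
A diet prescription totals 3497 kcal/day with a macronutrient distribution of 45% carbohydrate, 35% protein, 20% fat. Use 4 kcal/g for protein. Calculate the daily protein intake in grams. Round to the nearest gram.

306 g/day

Protein energy = 35% × 3497 = 1223.95 kcal.
At 4 kcal/g: 1223.95 ÷ 4 = 305.9875 g.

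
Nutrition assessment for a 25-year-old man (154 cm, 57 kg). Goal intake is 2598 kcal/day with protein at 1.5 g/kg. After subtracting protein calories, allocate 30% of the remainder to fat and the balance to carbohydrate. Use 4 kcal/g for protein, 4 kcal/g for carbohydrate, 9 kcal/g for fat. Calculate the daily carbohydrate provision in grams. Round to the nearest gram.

Protein = 1.5 × 57 = 85.5 g → 85.5 × 4 = 342 kcal.
Non-protein calories = 2598 − 342 = 2256 kcal.
Fat: 30% × 2256 = 676.8 kcal; carbohydrate: 1579.2 kcal.
Carbohydrate: 1579.2 kcal ÷ 4 kcal/g = 394.8 g.

395 g/day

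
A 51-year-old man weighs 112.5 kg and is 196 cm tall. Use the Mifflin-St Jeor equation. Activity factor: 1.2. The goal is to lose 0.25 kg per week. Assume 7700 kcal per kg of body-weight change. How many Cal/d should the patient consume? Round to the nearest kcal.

2245 Cal/d

Mifflin-St Jeor (male): BMR = 10(112.5) + 6.25(196) − 5(51) + 5 = 1125 + 1225 − 255 + 5 = 2100 kcal/day.
TEE = 2100 × 1.2 = 2520 kcal/day.
Required daily deficit = 0.25 × 7700 ÷ 7 = 275 kcal/day.
Target intake = 2520 − 275 = 2245 kcal/day.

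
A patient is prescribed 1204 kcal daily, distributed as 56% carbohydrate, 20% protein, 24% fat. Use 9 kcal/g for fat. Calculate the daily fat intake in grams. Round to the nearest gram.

32 g/day

Fat energy = 24% × 1204 = 288.96 kcal.
At 9 kcal/g: 288.96 ÷ 9 = 32.1067 g.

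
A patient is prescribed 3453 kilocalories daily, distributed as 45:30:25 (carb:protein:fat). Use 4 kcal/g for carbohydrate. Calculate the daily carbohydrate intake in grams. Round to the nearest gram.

388 g/day

Carbohydrate energy = 45% × 3453 = 1553.85 kcal.
At 4 kcal/g: 1553.85 ÷ 4 = 388.4625 g.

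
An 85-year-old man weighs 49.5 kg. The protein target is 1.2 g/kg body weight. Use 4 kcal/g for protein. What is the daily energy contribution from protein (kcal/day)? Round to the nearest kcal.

Protein = 1.2 g/kg × 49.5 kg = 59.4 g/day.
Protein energy = 59.4 g × 4 kcal/g = 237.6 kcal/day.

238 kcal/day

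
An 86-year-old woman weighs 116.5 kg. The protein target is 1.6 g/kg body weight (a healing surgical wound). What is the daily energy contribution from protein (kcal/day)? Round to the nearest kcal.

746 kcal/day

Protein = 1.6 g/kg × 116.5 kg = 186.4 g/day.
Protein energy = 186.4 g × 4 kcal/g = 745.6 kcal/day.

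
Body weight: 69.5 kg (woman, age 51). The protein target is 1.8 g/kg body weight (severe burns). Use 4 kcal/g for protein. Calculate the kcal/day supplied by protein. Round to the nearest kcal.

Protein = 1.8 g/kg × 69.5 kg = 125.1 g/day.
Protein energy = 125.1 g × 4 kcal/g = 500.4 kcal/day.

500 kcal/day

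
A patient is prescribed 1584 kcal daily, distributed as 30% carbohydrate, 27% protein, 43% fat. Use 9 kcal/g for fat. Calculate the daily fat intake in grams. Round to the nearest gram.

Fat energy = 43% × 1584 = 681.12 kcal.
At 9 kcal/g: 681.12 ÷ 9 = 75.68 g.

76 g/day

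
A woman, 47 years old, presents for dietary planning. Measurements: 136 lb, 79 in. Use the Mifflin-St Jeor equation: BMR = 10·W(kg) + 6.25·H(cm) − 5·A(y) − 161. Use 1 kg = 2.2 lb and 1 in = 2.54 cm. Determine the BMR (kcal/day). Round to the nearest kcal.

Convert to metric: weight = 136 ÷ 2.2 = 61.8182 kg; height = 79 × 2.54 = 200.66 cm.
Mifflin-St Jeor (female): BMR = 10(61.8182) + 6.25(200.66) − 5(47) − 161 = 618.1818 + 1254.125 − 235 − 161 = 1476.3068 kcal/day.

1476 kcal/day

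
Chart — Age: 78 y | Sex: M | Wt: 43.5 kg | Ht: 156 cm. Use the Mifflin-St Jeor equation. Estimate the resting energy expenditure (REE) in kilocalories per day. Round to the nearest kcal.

1025 kilocalories per day

Mifflin-St Jeor (male): BMR = 10(43.5) + 6.25(156) − 5(78) + 5 = 435 + 975 − 390 + 5 = 1025 kcal/day.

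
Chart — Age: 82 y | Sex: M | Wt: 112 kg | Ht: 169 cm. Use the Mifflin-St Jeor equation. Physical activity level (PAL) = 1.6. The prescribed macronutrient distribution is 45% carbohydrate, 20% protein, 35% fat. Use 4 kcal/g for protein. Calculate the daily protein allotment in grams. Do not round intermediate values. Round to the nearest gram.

142 g/day

Mifflin-St Jeor (male): BMR = 10(112) + 6.25(169) − 5(82) + 5 = 1120 + 1056.25 − 410 + 5 = 1771.25 kcal/day.
TEE = 1771.25 × 1.6 = 2834 kcal/day.
Protein energy = 20% × 2834 = 566.8 kcal.
Protein = 566.8 ÷ 4 kcal/g = 141.7 g.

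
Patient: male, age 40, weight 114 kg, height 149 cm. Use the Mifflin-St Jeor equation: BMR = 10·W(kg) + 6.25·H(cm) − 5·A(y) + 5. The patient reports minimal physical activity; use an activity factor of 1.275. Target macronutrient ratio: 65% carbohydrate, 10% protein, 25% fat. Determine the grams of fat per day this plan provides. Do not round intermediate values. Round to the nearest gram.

Mifflin-St Jeor (male): BMR = 10(114) + 6.25(149) − 5(40) + 5 = 1140 + 931.25 − 200 + 5 = 1876.25 kcal/day.
TEE = 1876.25 × 1.275 = 2392.2188 kcal/day.
Fat energy = 25% × 2392.2188 = 598.0547 kcal.
Fat = 598.0547 ÷ 9 kcal/g = 66.4505 g.

66 g/day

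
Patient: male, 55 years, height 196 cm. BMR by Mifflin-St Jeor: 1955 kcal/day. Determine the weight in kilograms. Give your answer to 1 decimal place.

1955 = 10·W + 6.25(196) − 5(55) + 5
10·W = 1955 − 955 = 1000, so W = 100 kg.

100.0 kg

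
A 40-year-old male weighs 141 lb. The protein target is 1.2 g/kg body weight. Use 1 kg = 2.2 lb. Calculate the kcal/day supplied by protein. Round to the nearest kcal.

308 kcal/day

Weight in kg = 141 ÷ 2.2 = 64.0909 kg.
Protein = 1.2 g/kg × 64.0909 kg = 76.9091 g/day.
Protein energy = 76.9091 g × 4 kcal/g = 307.6364 kcal/day.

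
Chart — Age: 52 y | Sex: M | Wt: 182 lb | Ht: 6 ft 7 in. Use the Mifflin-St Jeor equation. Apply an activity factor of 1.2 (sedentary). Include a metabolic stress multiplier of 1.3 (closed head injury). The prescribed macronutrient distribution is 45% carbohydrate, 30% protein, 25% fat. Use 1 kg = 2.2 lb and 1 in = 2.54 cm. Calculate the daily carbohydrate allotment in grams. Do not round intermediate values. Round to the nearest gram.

321 g/day

Convert to metric: weight = 182 ÷ 2.2 = 82.7273 kg; height = (6×12 + 7) × 2.54 = 79 × 2.54 = 200.66 cm.
Mifflin-St Jeor (male): BMR = 10(82.7273) + 6.25(200.66) − 5(52) + 5 = 827.2727 + 1254.125 − 260 + 5 = 1826.3977 kcal/day.
TEE = 1826.3977 × 1.2 = 2191.6773 kcal/day.
With stress factor 1.3: 2191.6773 × 1.3 = 2849.1805 kcal/day.
Carbohydrate energy = 45% × 2849.1805 = 1282.1312 kcal.
Carbohydrate = 1282.1312 ÷ 4 kcal/g = 320.5328 g.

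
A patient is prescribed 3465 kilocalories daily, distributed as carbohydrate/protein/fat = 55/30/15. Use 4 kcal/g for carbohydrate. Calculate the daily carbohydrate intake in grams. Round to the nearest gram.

476 g/day

Carbohydrate energy = 55% × 3465 = 1905.75 kcal.
At 4 kcal/g: 1905.75 ÷ 4 = 476.4375 g.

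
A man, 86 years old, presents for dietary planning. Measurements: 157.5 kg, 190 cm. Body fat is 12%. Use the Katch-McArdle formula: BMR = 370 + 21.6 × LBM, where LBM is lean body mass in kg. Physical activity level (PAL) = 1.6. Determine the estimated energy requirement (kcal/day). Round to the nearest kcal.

LBM = 157.5 × (1 − 0.12) = 138.6 kg. Katch-McArdle: BMR = 370 + 21.6 × 138.6 = 3363.76 kcal/day.
TEE = BMR × activity factor = 3363.76 × 1.6 = 5382.016 kcal/day.

5382 kcal/day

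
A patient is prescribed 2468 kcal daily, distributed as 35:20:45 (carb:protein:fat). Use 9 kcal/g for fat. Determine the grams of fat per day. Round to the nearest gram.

123 g/day

Fat energy = 45% × 2468 = 1110.6 kcal.
At 9 kcal/g: 1110.6 ÷ 9 = 123.4 g.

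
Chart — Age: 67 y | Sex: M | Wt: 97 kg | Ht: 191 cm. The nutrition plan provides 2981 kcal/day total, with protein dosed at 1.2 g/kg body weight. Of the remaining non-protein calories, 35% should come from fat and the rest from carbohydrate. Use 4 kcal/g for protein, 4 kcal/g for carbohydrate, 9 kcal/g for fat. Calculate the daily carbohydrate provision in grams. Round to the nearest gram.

Protein = 1.2 × 97 = 116.4 g → 116.4 × 4 = 465.6 kcal.
Non-protein calories = 2981 − 465.6 = 2515.4 kcal.
Fat: 35% × 2515.4 = 880.39 kcal; carbohydrate: 1635.01 kcal.
Carbohydrate: 1635.01 kcal ÷ 4 kcal/g = 408.7525 g.

409 g/day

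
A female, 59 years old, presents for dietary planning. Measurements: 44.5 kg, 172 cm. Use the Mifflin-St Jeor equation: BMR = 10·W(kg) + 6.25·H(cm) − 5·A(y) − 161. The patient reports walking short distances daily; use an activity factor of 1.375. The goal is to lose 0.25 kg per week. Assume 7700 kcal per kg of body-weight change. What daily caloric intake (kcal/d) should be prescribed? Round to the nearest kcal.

1188 kcal/d

Mifflin-St Jeor (female): BMR = 10(44.5) + 6.25(172) − 5(59) − 161 = 445 + 1075 − 295 − 161 = 1064 kcal/day.
TEE = 1064 × 1.375 = 1463 kcal/day.
Required daily deficit = 0.25 × 7700 ÷ 7 = 275 kcal/day.
Target intake = 1463 − 275 = 1188 kcal/day.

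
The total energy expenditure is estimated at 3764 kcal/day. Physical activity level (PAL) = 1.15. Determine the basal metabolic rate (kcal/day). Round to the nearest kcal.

3273 kcal/day

BMR = TEE ÷ activity factor = 3764 ÷ 1.15 = 3273.0435 kcal/day.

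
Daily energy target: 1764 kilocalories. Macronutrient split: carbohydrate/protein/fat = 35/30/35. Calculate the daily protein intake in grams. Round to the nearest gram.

Protein energy = 30% × 1764 = 529.2 kcal.
At 4 kcal/g: 529.2 ÷ 4 = 132.3 g.

132 g/day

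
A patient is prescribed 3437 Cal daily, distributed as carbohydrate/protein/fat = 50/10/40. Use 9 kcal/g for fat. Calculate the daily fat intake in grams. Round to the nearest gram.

Fat energy = 40% × 3437 = 1374.8 kcal.
At 9 kcal/g: 1374.8 ÷ 9 = 152.7556 g.

153 g/day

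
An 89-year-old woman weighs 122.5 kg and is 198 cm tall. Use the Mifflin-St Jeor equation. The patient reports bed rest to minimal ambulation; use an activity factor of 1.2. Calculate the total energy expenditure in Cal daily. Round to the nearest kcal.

2228 Cal daily

Mifflin-St Jeor (female): BMR = 10(122.5) + 6.25(198) − 5(89) − 161 = 1225 + 1237.5 − 445 − 161 = 1856.5 kcal/day.
TEE = BMR × activity factor = 1856.5 × 1.2 = 2227.8 kcal/day.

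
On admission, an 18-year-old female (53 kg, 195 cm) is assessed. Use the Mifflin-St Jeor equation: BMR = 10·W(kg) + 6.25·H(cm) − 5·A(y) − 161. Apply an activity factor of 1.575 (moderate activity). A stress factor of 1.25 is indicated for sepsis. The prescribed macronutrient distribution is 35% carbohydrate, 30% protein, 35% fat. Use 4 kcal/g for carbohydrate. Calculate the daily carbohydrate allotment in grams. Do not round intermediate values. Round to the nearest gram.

Mifflin-St Jeor (female): BMR = 10(53) + 6.25(195) − 5(18) − 161 = 530 + 1218.75 − 90 − 161 = 1497.75 kcal/day.
TEE = 1497.75 × 1.575 = 2358.9563 kcal/day.
With stress factor 1.25: 2358.9563 × 1.25 = 2948.6953 kcal/day.
Carbohydrate energy = 35% × 2948.6953 = 1032.0434 kcal.
Carbohydrate = 1032.0434 ÷ 4 kcal/g = 258.0108 g.

258 g/day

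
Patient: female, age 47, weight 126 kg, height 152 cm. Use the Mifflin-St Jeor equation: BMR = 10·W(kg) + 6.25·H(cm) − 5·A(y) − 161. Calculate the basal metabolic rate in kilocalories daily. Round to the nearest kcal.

Mifflin-St Jeor (female): BMR = 10(126) + 6.25(152) − 5(47) − 161 = 1260 + 950 − 235 − 161 = 1814 kcal/day.

1814 kilocalories daily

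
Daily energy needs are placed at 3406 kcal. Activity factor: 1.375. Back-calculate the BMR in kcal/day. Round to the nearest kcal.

2477 kcal/day

BMR = TEE ÷ activity factor = 3406 ÷ 1.375 = 2477.0909 kcal/day.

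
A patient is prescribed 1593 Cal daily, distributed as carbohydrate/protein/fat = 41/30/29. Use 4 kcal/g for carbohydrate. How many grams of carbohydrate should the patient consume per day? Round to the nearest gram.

Carbohydrate energy = 41% × 1593 = 653.13 kcal.
At 4 kcal/g: 653.13 ÷ 4 = 163.2825 g.

163 g/day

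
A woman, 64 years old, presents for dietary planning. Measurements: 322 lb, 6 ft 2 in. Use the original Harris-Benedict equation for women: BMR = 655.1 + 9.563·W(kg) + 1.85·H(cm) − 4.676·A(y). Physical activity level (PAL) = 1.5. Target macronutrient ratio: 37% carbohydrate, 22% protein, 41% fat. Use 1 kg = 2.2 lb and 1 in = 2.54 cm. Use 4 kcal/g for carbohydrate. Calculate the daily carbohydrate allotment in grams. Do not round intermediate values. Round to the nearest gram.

292 g/day

Convert to metric: weight = 322 ÷ 2.2 = 146.3636 kg; height = (6×12 + 2) × 2.54 = 74 × 2.54 = 187.96 cm.
Harris-Benedict: BMR = 655.1 + 9.563(146.3636) + 1.85(187.96) − 4.676(64) = 2103.2375 kcal/day.
TEE = 2103.2375 × 1.5 = 3154.8562 kcal/day.
Carbohydrate energy = 37% × 3154.8562 = 1167.2968 kcal.
Carbohydrate = 1167.2968 ÷ 4 kcal/g = 291.8242 g.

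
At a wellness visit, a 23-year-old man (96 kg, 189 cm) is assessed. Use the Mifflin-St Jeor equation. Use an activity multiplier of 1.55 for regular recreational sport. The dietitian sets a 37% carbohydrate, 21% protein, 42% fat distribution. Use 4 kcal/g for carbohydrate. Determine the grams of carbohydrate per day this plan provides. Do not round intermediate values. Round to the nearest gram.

291 g/day

Mifflin-St Jeor (male): BMR = 10(96) + 6.25(189) − 5(23) + 5 = 960 + 1181.25 − 115 + 5 = 2031.25 kcal/day.
TEE = 2031.25 × 1.55 = 3148.4375 kcal/day.
Carbohydrate energy = 37% × 3148.4375 = 1164.9219 kcal.
Carbohydrate = 1164.9219 ÷ 4 kcal/g = 291.2305 g.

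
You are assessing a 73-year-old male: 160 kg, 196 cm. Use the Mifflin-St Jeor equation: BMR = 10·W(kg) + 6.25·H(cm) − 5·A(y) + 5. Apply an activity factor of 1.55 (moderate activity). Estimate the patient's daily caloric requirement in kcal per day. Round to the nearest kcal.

Mifflin-St Jeor (male): BMR = 10(160) + 6.25(196) − 5(73) + 5 = 1600 + 1225 − 365 + 5 = 2465 kcal/day.
TEE = BMR × activity factor = 2465 × 1.55 = 3820.75 kcal/day.

3821 kcal per day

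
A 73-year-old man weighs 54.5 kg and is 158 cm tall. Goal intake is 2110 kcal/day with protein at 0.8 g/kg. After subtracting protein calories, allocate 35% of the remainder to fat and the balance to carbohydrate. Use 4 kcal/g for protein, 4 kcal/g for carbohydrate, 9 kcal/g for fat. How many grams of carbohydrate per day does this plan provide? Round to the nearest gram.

315 g/day

Protein = 0.8 × 54.5 = 43.6 g → 43.6 × 4 = 174.4 kcal.
Non-protein calories = 2110 − 174.4 = 1935.6 kcal.
Fat: 35% × 1935.6 = 677.46 kcal; carbohydrate: 1258.14 kcal.
Carbohydrate: 1258.14 kcal ÷ 4 kcal/g = 314.535 g.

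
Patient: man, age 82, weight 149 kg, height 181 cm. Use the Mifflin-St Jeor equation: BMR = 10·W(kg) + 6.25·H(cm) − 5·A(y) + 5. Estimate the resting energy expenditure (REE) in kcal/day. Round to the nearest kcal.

2216 kcal/day

Mifflin-St Jeor (male): BMR = 10(149) + 6.25(181) − 5(82) + 5 = 1490 + 1131.25 − 410 + 5 = 2216.25 kcal/day.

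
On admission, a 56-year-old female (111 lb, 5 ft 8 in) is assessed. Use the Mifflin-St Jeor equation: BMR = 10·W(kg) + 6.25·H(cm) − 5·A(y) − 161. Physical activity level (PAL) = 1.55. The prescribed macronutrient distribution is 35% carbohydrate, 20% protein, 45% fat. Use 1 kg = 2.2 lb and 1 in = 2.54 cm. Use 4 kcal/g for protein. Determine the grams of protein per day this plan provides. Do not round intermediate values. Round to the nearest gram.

89 g/day

Convert to metric: weight = 111 ÷ 2.2 = 50.4545 kg; height = (5×12 + 8) × 2.54 = 68 × 2.54 = 172.72 cm.
Mifflin-St Jeor (female): BMR = 10(50.4545) + 6.25(172.72) − 5(56) − 161 = 504.5455 + 1079.5 − 280 − 161 = 1143.0455 kcal/day.
TEE = 1143.0455 × 1.55 = 1771.7205 kcal/day.
Protein energy = 20% × 1771.7205 = 354.3441 kcal.
Protein = 354.3441 ÷ 4 kcal/g = 88.586 g.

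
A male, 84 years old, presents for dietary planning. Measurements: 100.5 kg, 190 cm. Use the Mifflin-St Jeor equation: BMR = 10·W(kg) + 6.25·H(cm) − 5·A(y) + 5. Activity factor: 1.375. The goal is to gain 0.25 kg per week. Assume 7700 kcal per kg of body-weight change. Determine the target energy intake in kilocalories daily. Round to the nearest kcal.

Mifflin-St Jeor (male): BMR = 10(100.5) + 6.25(190) − 5(84) + 5 = 1005 + 1187.5 − 420 + 5 = 1777.5 kcal/day.
TEE = 1777.5 × 1.375 = 2444.0625 kcal/day.
Required daily surplus = 0.25 × 7700 ÷ 7 = 275 kcal/day.
Target intake = 2444.0625 + 275 = 2719.0625 kcal/day.

2719 kilocalories daily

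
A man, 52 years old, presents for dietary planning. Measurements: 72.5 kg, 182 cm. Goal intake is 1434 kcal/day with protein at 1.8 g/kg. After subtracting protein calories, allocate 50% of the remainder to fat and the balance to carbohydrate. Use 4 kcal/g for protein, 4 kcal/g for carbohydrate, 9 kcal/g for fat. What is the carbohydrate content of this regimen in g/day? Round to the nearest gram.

114 g/day

Protein = 1.8 × 72.5 = 130.5 g → 130.5 × 4 = 522 kcal.
Non-protein calories = 1434 − 522 = 912 kcal.
Fat: 50% × 912 = 456 kcal; carbohydrate: 456 kcal.
Carbohydrate: 456 kcal ÷ 4 kcal/g = 114 g.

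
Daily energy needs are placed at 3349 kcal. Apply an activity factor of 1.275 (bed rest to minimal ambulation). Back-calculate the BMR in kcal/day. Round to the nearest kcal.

2627 kcal/day

BMR = TEE ÷ activity factor = 3349 ÷ 1.275 = 2626.6667 kcal/day.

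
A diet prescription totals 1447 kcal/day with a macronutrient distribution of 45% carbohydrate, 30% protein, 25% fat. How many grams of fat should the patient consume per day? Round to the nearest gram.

Fat energy = 25% × 1447 = 361.75 kcal.
At 9 kcal/g: 361.75 ÷ 9 = 40.1944 g.

40 g/day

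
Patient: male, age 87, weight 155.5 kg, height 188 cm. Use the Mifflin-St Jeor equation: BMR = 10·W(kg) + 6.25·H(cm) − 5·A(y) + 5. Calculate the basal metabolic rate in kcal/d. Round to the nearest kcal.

2300 kcal/d

Mifflin-St Jeor (male): BMR = 10(155.5) + 6.25(188) − 5(87) + 5 = 1555 + 1175 − 435 + 5 = 2300 kcal/day.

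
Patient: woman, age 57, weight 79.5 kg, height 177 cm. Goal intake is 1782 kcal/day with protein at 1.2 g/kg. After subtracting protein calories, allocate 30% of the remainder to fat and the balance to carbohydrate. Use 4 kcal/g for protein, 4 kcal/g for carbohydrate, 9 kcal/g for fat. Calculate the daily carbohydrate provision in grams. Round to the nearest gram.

245 g/day

Protein = 1.2 × 79.5 = 95.4 g → 95.4 × 4 = 381.6 kcal.
Non-protein calories = 1782 − 381.6 = 1400.4 kcal.
Fat: 30% × 1400.4 = 420.12 kcal; carbohydrate: 980.28 kcal.
Carbohydrate: 980.28 kcal ÷ 4 kcal/g = 245.07 g.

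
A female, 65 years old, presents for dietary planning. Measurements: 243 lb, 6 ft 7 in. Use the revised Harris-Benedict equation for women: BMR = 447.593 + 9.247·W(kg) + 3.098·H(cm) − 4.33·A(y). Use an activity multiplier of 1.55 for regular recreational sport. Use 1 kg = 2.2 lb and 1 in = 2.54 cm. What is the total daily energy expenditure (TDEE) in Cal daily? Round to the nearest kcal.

2804 Cal daily

Convert to metric: weight = 243 ÷ 2.2 = 110.4545 kg; height = (6×12 + 7) × 2.54 = 79 × 2.54 = 200.66 cm.
Harris-Benedict: BMR = 447.593 + 9.247(110.4545) + 3.098(200.66) − 4.33(65) = 1809.1609 kcal/day.
TEE = BMR × activity factor = 1809.1609 × 1.55 = 2804.1993 kcal/day.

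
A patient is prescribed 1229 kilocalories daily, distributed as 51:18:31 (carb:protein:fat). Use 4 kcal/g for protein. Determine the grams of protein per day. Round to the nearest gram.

Protein energy = 18% × 1229 = 221.22 kcal.
At 4 kcal/g: 221.22 ÷ 4 = 55.305 g.

55 g/day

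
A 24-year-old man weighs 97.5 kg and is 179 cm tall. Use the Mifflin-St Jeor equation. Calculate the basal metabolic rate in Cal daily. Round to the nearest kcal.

Mifflin-St Jeor (male): BMR = 10(97.5) + 6.25(179) − 5(24) + 5 = 975 + 1118.75 − 120 + 5 = 1978.75 kcal/day.

1979 Cal daily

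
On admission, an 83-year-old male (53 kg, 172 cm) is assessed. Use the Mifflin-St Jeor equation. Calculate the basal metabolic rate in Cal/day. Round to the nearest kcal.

Mifflin-St Jeor (male): BMR = 10(53) + 6.25(172) − 5(83) + 5 = 530 + 1075 − 415 + 5 = 1195 kcal/day.

1195 Cal/day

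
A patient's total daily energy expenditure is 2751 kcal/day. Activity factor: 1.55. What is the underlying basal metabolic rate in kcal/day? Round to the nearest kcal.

BMR = TEE ÷ activity factor = 2751 ÷ 1.55 = 1774.8387 kcal/day.

1775 kcal/day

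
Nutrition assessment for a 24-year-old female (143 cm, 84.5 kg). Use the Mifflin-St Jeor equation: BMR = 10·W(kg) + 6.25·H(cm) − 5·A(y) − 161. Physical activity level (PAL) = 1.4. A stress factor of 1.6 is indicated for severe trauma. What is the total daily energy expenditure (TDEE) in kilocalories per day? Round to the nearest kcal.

3265 kilocalories per day

Mifflin-St Jeor (female): BMR = 10(84.5) + 6.25(143) − 5(24) − 161 = 845 + 893.75 − 120 − 161 = 1457.75 kcal/day.
TEE = BMR × activity factor = 1457.75 × 1.4 = 2040.85 kcal/day.
Apply stress factor: 2040.85 × 1.6 = 3265.36 kcal/day.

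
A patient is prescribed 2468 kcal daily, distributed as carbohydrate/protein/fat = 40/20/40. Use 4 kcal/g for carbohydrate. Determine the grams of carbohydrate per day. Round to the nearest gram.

Carbohydrate energy = 40% × 2468 = 987.2 kcal.
At 4 kcal/g: 987.2 ÷ 4 = 246.8 g.

247 g/day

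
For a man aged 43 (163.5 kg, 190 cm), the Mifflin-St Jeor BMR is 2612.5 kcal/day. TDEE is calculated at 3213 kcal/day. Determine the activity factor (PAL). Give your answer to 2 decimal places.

1.23

Activity factor = TEE ÷ BMR = 3213 ÷ 2612.5 = 1.23.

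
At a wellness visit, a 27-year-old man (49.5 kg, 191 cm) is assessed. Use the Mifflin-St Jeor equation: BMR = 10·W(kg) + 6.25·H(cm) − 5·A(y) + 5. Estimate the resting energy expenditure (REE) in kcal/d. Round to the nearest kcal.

Mifflin-St Jeor (male): BMR = 10(49.5) + 6.25(191) − 5(27) + 5 = 495 + 1193.75 − 135 + 5 = 1558.75 kcal/day.

1559 kcal/d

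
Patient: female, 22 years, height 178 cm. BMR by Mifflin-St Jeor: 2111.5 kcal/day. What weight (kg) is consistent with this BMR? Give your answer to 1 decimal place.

127.0 kg

2111.5 = 10·W + 6.25(178) − 5(22) − 161
10·W = 2111.5 − 841.5 = 1270, so W = 127 kg.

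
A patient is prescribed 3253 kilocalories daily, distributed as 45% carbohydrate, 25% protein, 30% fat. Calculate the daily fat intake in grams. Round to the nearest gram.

108 g/day

Fat energy = 30% × 3253 = 975.9 kcal.
At 9 kcal/g: 975.9 ÷ 9 = 108.4333 g.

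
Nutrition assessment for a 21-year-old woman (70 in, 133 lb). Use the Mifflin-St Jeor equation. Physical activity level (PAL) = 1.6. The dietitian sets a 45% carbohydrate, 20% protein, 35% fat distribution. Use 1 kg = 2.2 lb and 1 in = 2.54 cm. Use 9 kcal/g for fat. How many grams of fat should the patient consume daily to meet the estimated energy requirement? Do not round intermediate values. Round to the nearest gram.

90 g/day

Convert to metric: weight = 133 ÷ 2.2 = 60.4545 kg; height = 70 × 2.54 = 177.8 cm.
Mifflin-St Jeor (female): BMR = 10(60.4545) + 6.25(177.8) − 5(21) − 161 = 604.5455 + 1111.25 − 105 − 161 = 1449.7955 kcal/day.
TEE = 1449.7955 × 1.6 = 2319.6727 kcal/day.
Fat energy = 35% × 2319.6727 = 811.8855 kcal.
Fat = 811.8855 ÷ 9 kcal/g = 90.2095 g.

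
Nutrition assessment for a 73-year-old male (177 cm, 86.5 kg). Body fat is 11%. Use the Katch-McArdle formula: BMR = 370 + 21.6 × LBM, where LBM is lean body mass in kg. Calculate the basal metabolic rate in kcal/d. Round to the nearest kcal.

LBM = 86.5 × (1 − 0.11) = 76.985 kg. Katch-McArdle: BMR = 370 + 21.6 × 76.985 = 2032.876 kcal/day.

2033 kcal/d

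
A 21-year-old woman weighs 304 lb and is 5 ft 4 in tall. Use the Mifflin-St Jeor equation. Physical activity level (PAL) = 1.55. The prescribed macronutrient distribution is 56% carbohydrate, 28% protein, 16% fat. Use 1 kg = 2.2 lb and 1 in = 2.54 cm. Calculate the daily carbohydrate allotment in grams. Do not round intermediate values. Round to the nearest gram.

463 g/day

Convert to metric: weight = 304 ÷ 2.2 = 138.1818 kg; height = (5×12 + 4) × 2.54 = 64 × 2.54 = 162.56 cm.
Mifflin-St Jeor (female): BMR = 10(138.1818) + 6.25(162.56) − 5(21) − 161 = 1381.8182 + 1016 − 105 − 161 = 2131.8182 kcal/day.
TEE = 2131.8182 × 1.55 = 3304.3182 kcal/day.
Carbohydrate energy = 56% × 3304.3182 = 1850.4182 kcal.
Carbohydrate = 1850.4182 ÷ 4 kcal/g = 462.6045 g.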